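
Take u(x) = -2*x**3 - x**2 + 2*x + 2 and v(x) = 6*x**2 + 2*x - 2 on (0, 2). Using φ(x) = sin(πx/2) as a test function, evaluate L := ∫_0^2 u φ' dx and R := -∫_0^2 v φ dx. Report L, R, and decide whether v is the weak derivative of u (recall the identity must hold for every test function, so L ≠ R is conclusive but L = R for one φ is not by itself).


LHS = -192/π^3 + 48/π, RHS = -48/π + 192/π^3. No, v is not the weak derivative of u.

u(x) = -2*x**3 - x**2 + 2*x + 2, classical derivative u'(x) = -6*x**2 - 2*x + 2.
φ(x) = sin(πx/2), so φ'(x) = π*cos(π*x/2)/2.
Note φ(0) = φ(2) = 0, so the boundary term u·φ vanishes.
LHS = ∫_0^2 u(x) φ'(x) dx = ∫_0^2 (-π*x^3*cos(π*x/2) - π*x^2*cos(π*x/2)/2 + π*x*cos(π*x/2) + π*cos(π*x/2)) dx. Term by term:
  ∫_0^2 π*cos(π*x/2) dx = 0;  ∫_0^2 π*x*cos(π*x/2) dx = -8/π;  ∫_0^2 -π*x^3*cos(π*x/2) dx = -192/π^3 + 48/π;
  ∫_0^2 -π*x^2*cos(π*x/2)/2 dx = 8/π.
Sum: 0 − 8/π + -192/π^3 + 48/π + 8/π = -192/π^3 + 48/π.
So LHS = -192/π^3 + 48/π.
∫_0^2 v(x) φ(x) dx = ∫_0^2 (6*x^2*sin(π*x/2) + 2*x*sin(π*x/2) - 2*sin(π*x/2)) dx. Term by term:
  ∫_0^2 -2*sin(π*x/2) dx = -8/π;  ∫_0^2 2*x*sin(π*x/2) dx = 8/π;  ∫_0^2 6*x^2*sin(π*x/2) dx = -192/π^3 + 48/π.
Sum: -8/π + 8/π + -192/π^3 + 48/π = -192/π^3 + 48/π.
So RHS = -∫_0^2 v(x) φ(x) dx = -48/π + 192/π^3.
LHS − RHS = -384/π^3 + 96/π ≠ 0, so the identity fails.
(For a valid weak derivative the identity must hold for EVERY test function, in particular this one. The failure shows v is NOT the weak derivative of u.)
Correct weak derivative would be u'(x) = -6*x**2 - 2*x + 2.


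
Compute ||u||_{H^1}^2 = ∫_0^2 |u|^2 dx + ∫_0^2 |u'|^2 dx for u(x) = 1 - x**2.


||u||_{H^1}^2 = 206/15

The H^1 norm (squared) on an interval (0, L) is
  ||u||_{H^1}^2 = ∫_0^L u(x)^2 dx + ∫_0^L u'(x)^2 dx.
Compute u'(x) = -2*x.
Then u(x)^2 = x**4 - 2*x**2 + 1 and u'(x)^2 = 4*x**2.
Integrate each monomial from 0 to 2 using ∫_0^2 c·x^n dx = c·2^(n+1)/(n+1):
  ∫_0^2 u(x)^2 dx = ∫_0^2 (x^4 - 2*x^2 + 1) dx. Term by term:
    ∫_0^2 x^4 dx = 32/5;  ∫_0^2 -2*x^2 dx = -16/3;  ∫_0^2 1 dx = 2.
  Sum: 32/5 − 16/3 + 2 = 46/15.
  ∫_0^2 u'(x)^2 dx = ∫_0^2 (4*x^2) dx. Term by term:
    ∫_0^2 4*x^2 dx = 32/3.
Adding: ||u||_{H^1}^2 = 46/15 + 32/3 = 206/15.


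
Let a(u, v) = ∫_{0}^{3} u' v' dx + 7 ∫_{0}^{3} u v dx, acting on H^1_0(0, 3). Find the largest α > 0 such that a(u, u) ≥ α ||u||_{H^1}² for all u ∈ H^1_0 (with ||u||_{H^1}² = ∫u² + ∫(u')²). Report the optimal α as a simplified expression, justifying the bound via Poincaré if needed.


α = 1

Coercivity of a(·,·) on H^1_0(0, 3) means a(u, u) ≥ α ||u||_{H^1}² for every u ∈ H^1_0.
The interval has length L = 3, and Poincaré/coercivity depend only on L. Here a(u, u) = ∫(u')² + (7)·∫u².
Here c = 7 ≥ 1, so a(u,u) = ∫(u')² + c∫u² ≥ ∫(u')² + ∫u² = ||u||_{H^1}², i.e. α = 1 works. No larger α is possible: a(u,u) ≥ α||u||_{H^1}² means (1−α)∫(u')² ≥ (α−c)∫u², and for the modes u_n = sin(nπ(x−x₀)/L) (x₀ the left endpoint) one has ∫u_n²/∫(u_n')² = (L/(nπ))² → 0, so a(u_n,u_n)/||u_n||_{H^1}² → 1. Hence the optimal constant is α = 1.
Therefore α = 1.


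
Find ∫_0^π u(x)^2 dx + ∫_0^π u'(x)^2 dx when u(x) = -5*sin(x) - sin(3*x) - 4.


||u||_{H^1(0,π)}^2 = 256/3 + 46*π

u'(x) = -5*cos(x) - 3*cos(3*x).
Expand u² and (u')² and integrate term by term on (0, π), using: for integers n ≥ 1, ∫_0^π sin²(nx) dx = ∫_0^π cos²(nx) dx = π/2; for n ≠ n', ∫_0^π sin(nx)sin(n'x) dx = ∫_0^π cos(nx)cos(n'x) dx = 0; and by product-to-sum, ∫_0^π sin(nx)cos(n'x) dx = ½∫_0^π [sin((n+n')x) + sin((n−n')x)] dx, which is 0 when n+n' is even and 2n/(n²−n'²) when n+n' is odd (it need not vanish on (0, π)). For the constant mode: ∫_0^π 1 dx = π, ∫_0^π cos(nx) dx = 0, ∫_0^π sin(nx) dx = (1−(−1)^n)/n.
  u² squared terms: (-4)²·∫1 dx = 16·π = 16*π;  (-1)²·∫sin(3x)² dx = 1·π/2 = π/2;  (-5)²·∫sin(x)² dx = 25·π/2 = 25*π/2.
  u² cross terms: 2·(-4)·(-1)·∫1·sin(3x) dx = 8·(2/3) = 16/3;  2·(-4)·(-5)·∫1·sin(x) dx = 40·(2) = 80;  2·(-1)·(-5)·∫sin(3x)·sin(x) dx = 10·(0) = 0.
  So ∫_0^π u² dx = 16*π + π/2 + 25*π/2 + 16/3 + 80 + 0 = 256/3 + 29*π.
  (u')² squared terms: (-5)²·∫cos(x)² dx = 25·π/2 = 25*π/2;  (-3)²·∫cos(3x)² dx = 9·π/2 = 9*π/2.
  (u')² cross terms: 2·(-5)·(-3)·∫cos(x)·cos(3x) dx = 30·(0) = 0.
  So ∫_0^π (u')² dx = 25*π/2 + 9*π/2 + 0 = 17*π.
||u||_{H^1}^2 = (256/3 + 29*π) + (17*π) = 256/3 + 46*π.


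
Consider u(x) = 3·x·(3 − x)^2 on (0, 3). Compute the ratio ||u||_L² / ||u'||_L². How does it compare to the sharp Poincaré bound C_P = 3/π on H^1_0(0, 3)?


||u||_L² / ||u'||_L² = 3*sqrt(14)/14 < C_P = 3/π.

u(x) = 3·x·(3 − x)^2, so u'(x) = 9*(x - 3)*(x - 1).
u(x) = 3·x·(3 − x)^2 vanishes at x = 0 and x = 3, so u ∈ H^1_0(0, 3). Differentiate via the product rule and integrate the resulting polynomials term by term.
  ∫_0^3 u² dx = ∫_0^3 (9*x^6 - 108*x^5 + 486*x^4 - 972*x^3 + 729*x^2) dx. Term by term:
    ∫_0^3 9*x^6 dx = 19683/7;  ∫_0^3 -108*x^5 dx = -13122;  ∫_0^3 486*x^4 dx = 118098/5;
    ∫_0^3 -972*x^3 dx = -19683;  ∫_0^3 729*x^2 dx = 6561.
  Sum: 19683/7 − 13122 + 118098/5 − 19683 + 6561 = 6561/35.
  ∫_0^3 (u')² dx = ∫_0^3 (81*x^4 - 648*x^3 + 1782*x^2 - 1944*x + 729) dx. Term by term:
    ∫_0^3 81*x^4 dx = 19683/5;  ∫_0^3 -648*x^3 dx = -13122;  ∫_0^3 1782*x^2 dx = 16038;
    ∫_0^3 -1944*x dx = -8748;  ∫_0^3 729 dx = 2187.
  Sum: 19683/5 − 13122 + 16038 − 8748 + 2187 = 1458/5.
∫_0^3 u² dx = 6561/35, so ||u||_L² = 81*sqrt(35)/35.
∫_0^3 (u')² dx = 1458/5, so ||u'||_L² = 27*sqrt(10)/5.
Ratio ||u||_L² / ||u'||_L² = 3*sqrt(14)/14.
Sharp Poincaré constant on H^1_0(0, 3) is C_P = L/π = 3/π, achieved by sin(π/3·x).
A polynomial bump cannot attain the sharp Poincaré constant (only the first sine eigenfunction does), so the ratio is strictly less than C_P, consistent with ||u||_L² ≤ C_P ||u'||_L².


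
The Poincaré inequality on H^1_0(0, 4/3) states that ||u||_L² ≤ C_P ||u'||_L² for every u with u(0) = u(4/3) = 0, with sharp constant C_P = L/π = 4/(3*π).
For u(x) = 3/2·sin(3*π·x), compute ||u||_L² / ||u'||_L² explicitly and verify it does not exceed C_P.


||u||_L² / ||u'||_L² = 1/(3*π) < C_P = 4/(3*π).

u(x) = 3/2·sin(3*π·x), so u'(x) = 9*π*cos(3*π*x)/2.
Writing u(x) = A·sin(kπx/L) with A = 3/2 and k = 4, use ∫_0^L sin²(kπx/L) dx = L/2 and ∫_0^L cos²(kπx/L) dx = L/2.
u² = 9/4·sin²(3*π·x) and (u')² = 81*π^2/4·cos²(3*π·x), and each of sin², cos² integrates to L/2 = 2/3 over (0, 4/3).
∫_0^4/3 u² dx = 3/2, so ||u||_L² = sqrt(6)/2.
∫_0^4/3 (u')² dx = 27*π^2/2, so ||u'||_L² = 3*sqrt(6)*π/2.
Ratio ||u||_L² / ||u'||_L² = 1/(3*π).
Sharp Poincaré constant on H^1_0(0, 4/3) is C_P = L/π = 4/(3*π), achieved by sin(3*π/4·x).
This is the k = 4 harmonic; the ratio L/(kπ) is strictly less than C_P = L/π, consistent with the sharp inequality ||u||_L² ≤ C_P ||u'||_L².


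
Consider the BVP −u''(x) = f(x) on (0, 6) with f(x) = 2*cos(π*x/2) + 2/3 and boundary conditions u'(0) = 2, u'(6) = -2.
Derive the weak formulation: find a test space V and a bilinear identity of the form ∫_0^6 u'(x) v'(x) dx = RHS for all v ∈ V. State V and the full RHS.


V = H^1(0, 6) (v unrestricted at boundary; u is determined up to an additive constant); weak form: ∫_0^6 u'v' dx = ∫_0^6 (2*cos(π*x/2) + 2/3) v dx − 2·v(6) − 2·v(0) for all v ∈ V.

Multiply both sides by a test function v and integrate from 0 to 6:
  ∫_0^6 −u''(x) v(x) dx = ∫_0^6 f(x) v(x) dx.
Integrate the LHS by parts once:
  ∫_0^6 −u'' v dx = −[u'(x) v(x)]_0^6 + ∫_0^6 u'(x) v'(x) dx.
Thus ∫_0^6 u'(x) v'(x) dx = ∫_0^6 f(x) v(x) dx + [u'(x) v(x)]_0^6.
Choose V so that boundary terms are either known or forced to vanish.
u has inhomogeneous Neumann u'(0) = 2, u'(6) = -2. [u' v]_0^6 = (-2)·v(6) − (2)·v(0) = − 2·v(6) − 2·v(0). Take V = H^1(0, 6); boundary term becomes part of RHS.
Weak formulation: find u (satisfying any essential BC) such that ∫_0^6 u'(x) v'(x) dx = ∫_0^6 f v dx − 2·v(6) − 2·v(0) for all v ∈ V (Neumann data are natural BCs: they enter the RHS as boundary terms).
Substituting f(x) = 2*cos(π*x/2) + 2/3, the right-hand side is ∫_0^6 (2*cos(π*x/2) + 2/3) v dx − 2·v(6) − 2·v(0).
Compatibility check (pure Neumann): taking v ≡ 1 ∈ V gives 0 = ∫_0^6 f dx + (-2) − (2), i.e. ∫_0^6 f dx must equal u'(0) − u'(6) = 4. Indeed ∫_0^6 (2*cos(π*x/2) + 2/3) dx = 4, so the data are compatible. The solution is then unique only up to an additive constant (fix it e.g. by requiring ∫_0^6 u dx = 0).


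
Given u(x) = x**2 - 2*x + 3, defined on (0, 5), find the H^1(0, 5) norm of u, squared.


||u||_{H^1}^2 = 1195/3

The H^1 norm (squared) on an interval (0, L) is
  ||u||_{H^1}^2 = ∫_0^L u(x)^2 dx + ∫_0^L u'(x)^2 dx.
Compute u'(x) = 2*x - 2.
Then u(x)^2 = x**4 - 4*x**3 + 10*x**2 - 12*x + 9 and u'(x)^2 = 4*x**2 - 8*x + 4.
Integrate each monomial from 0 to 5 using ∫_0^5 c·x^n dx = c·5^(n+1)/(n+1):
  ∫_0^5 u(x)^2 dx = ∫_0^5 (x^4 - 4*x^3 + 10*x^2 - 12*x + 9) dx. Term by term:
    ∫_0^5 x^4 dx = 625;  ∫_0^5 -4*x^3 dx = -625;  ∫_0^5 10*x^2 dx = 1250/3;
    ∫_0^5 -12*x dx = -150;  ∫_0^5 9 dx = 45.
  Sum: 625 − 625 + 1250/3 − 150 + 45 = 935/3.
  ∫_0^5 u'(x)^2 dx = ∫_0^5 (4*x^2 - 8*x + 4) dx. Term by term:
    ∫_0^5 4*x^2 dx = 500/3;  ∫_0^5 -8*x dx = -100;  ∫_0^5 4 dx = 20.
  Sum: 500/3 − 100 + 20 = 260/3.
Adding: ||u||_{H^1}^2 = 935/3 + 260/3 = 1195/3.


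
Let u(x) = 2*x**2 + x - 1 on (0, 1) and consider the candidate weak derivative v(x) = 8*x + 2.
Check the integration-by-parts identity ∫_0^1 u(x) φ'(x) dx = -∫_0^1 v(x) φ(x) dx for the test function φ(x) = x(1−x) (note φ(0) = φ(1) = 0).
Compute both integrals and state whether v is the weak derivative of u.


LHS = -1/2, RHS = -1. No, v is not the weak derivative of u.

u(x) = 2*x**2 + x - 1, classical derivative u'(x) = 4*x + 1.
φ(x) = x(1−x), so φ'(x) = 1 - 2*x.
Note φ(0) = φ(1) = 0, so the boundary term u·φ vanishes.
LHS = ∫_0^1 u(x) φ'(x) dx = ∫_0^1 (-4*x^3 + 3*x - 1) dx. Term by term:
  ∫_0^1 -4*x^3 dx = -1;  ∫_0^1 3*x dx = 3/2;  ∫_0^1 -1 dx = -1.
Sum: -1 + 3/2 − 1 = -1/2.
So LHS = -1/2.
∫_0^1 v(x) φ(x) dx = ∫_0^1 (-8*x^3 + 6*x^2 + 2*x) dx. Term by term:
  ∫_0^1 -8*x^3 dx = -2;  ∫_0^1 6*x^2 dx = 2;  ∫_0^1 2*x dx = 1.
Sum: -2 + 2 + 1 = 1.
So RHS = -∫_0^1 v(x) φ(x) dx = -1.
LHS − RHS = 1/2 ≠ 0, so the identity fails.
(For a valid weak derivative the identity must hold for EVERY test function, in particular this one. The failure shows v is NOT the weak derivative of u.)
Correct weak derivative would be u'(x) = 4*x + 1.


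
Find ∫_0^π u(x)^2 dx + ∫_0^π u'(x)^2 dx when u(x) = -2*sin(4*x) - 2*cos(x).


||u||_{H^1(0,π)}^2 = 128/15 + 38*π

u'(x) = 2*sin(x) - 8*cos(4*x).
Expand u² and (u')² and integrate term by term on (0, π), using: for integers n ≥ 1, ∫_0^π sin²(nx) dx = ∫_0^π cos²(nx) dx = π/2; for n ≠ n', ∫_0^π sin(nx)sin(n'x) dx = ∫_0^π cos(nx)cos(n'x) dx = 0; and by product-to-sum, ∫_0^π sin(nx)cos(n'x) dx = ½∫_0^π [sin((n+n')x) + sin((n−n')x)] dx, which is 0 when n+n' is even and 2n/(n²−n'²) when n+n' is odd (it need not vanish on (0, π)).
  u² squared terms: (-2)²·∫cos(x)² dx = 4·π/2 = 2*π;  (-2)²·∫sin(4x)² dx = 4·π/2 = 2*π.
  u² cross terms: 2·(-2)·(-2)·∫cos(x)·sin(4x) dx = 8·(8/15) = 64/15.
  So ∫_0^π u² dx = 2*π + 2*π + 64/15 = 64/15 + 4*π.
  (u')² squared terms: (-8)²·∫cos(4x)² dx = 64·π/2 = 32*π;  (2)²·∫sin(x)² dx = 4·π/2 = 2*π.
  (u')² cross terms: 2·(-8)·(2)·∫cos(4x)·sin(x) dx = -32·(-2/15) = 64/15.
  So ∫_0^π (u')² dx = 32*π + 2*π + 64/15 = 64/15 + 34*π.
||u||_{H^1}^2 = (64/15 + 4*π) + (64/15 + 34*π) = 128/15 + 38*π.


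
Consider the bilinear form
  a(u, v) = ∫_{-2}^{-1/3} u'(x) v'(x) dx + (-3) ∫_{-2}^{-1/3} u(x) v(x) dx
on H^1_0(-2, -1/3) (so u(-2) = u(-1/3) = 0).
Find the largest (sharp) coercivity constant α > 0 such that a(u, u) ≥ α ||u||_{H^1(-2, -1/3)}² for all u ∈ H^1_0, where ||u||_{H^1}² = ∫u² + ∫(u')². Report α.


α = 3*(-25 + 3*π^2)/(25 + 9*π^2)

Coercivity of a(·,·) on H^1_0(-2, -1/3) means a(u, u) ≥ α ||u||_{H^1}² for every u ∈ H^1_0.
The interval has length L = 5/3, and Poincaré/coercivity depend only on L. Here a(u, u) = ∫(u')² + (-3)·∫u².
Here c = -3 < 0 with |c| < (π/L)² = 9*π^2/25, so coercivity still holds. The condition a(u,u) ≥ α||u||_{H^1}² reads (1−α)∫(u')² ≥ (α−c)∫u². Any admissible α is ≤ 1 (rapidly oscillating u have ∫u²/∫(u')² → 0), and α = 1 would force 0 ≥ (1−c)∫u², impossible since c < 1; so 1−α > 0. By the sharp Poincaré inequality on H^1_0 of an interval of length L, ∫(u')² ≥ (π/L)²∫u² with equality for the first sine mode sin(π(x−x₀)/L) (x₀ the left endpoint), so the inequality holds for all u iff (1−α)(π/L)² ≥ α − c, i.e. α ≤ ((π/L)² + c)/((π/L)² + 1) = (1 + c(L/π)²)/(1 + (L/π)²). (Direct route, valid since c ≤ 0: Poincaré gives c∫u² ≥ c(L/π)²∫(u')², so a(u,u) ≥ (1 + c(L/π)²)∫(u')², while ||u||_{H^1}² ≤ (1 + (L/π)²)∫(u')²; dividing yields the same α.) With (π/L)² = 9*π^2/25 and c = -3, the largest admissible constant is α = ((π/L)² + c)/((π/L)² + 1).
Simplifying, α = 3*(-25 + 3*π^2)/(25 + 9*π^2).


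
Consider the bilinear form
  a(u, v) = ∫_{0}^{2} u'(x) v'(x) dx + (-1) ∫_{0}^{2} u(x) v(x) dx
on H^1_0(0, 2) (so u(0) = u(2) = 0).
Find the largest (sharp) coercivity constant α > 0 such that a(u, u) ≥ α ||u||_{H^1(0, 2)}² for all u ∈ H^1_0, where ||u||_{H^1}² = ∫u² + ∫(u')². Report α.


α = (-4 + π^2)/(4 + π^2)

Coercivity of a(·,·) on H^1_0(0, 2) means a(u, u) ≥ α ||u||_{H^1}² for every u ∈ H^1_0.
The interval has length L = 2, and Poincaré/coercivity depend only on L. Here a(u, u) = ∫(u')² + (-1)·∫u².
Here c = -1 < 0 with |c| < (π/L)² = π^2/4, so coercivity still holds. The condition a(u,u) ≥ α||u||_{H^1}² reads (1−α)∫(u')² ≥ (α−c)∫u². Any admissible α is ≤ 1 (rapidly oscillating u have ∫u²/∫(u')² → 0), and α = 1 would force 0 ≥ (1−c)∫u², impossible since c < 1; so 1−α > 0. By the sharp Poincaré inequality on H^1_0 of an interval of length L, ∫(u')² ≥ (π/L)²∫u² with equality for the first sine mode sin(π(x−x₀)/L) (x₀ the left endpoint), so the inequality holds for all u iff (1−α)(π/L)² ≥ α − c, i.e. α ≤ ((π/L)² + c)/((π/L)² + 1) = (1 + c(L/π)²)/(1 + (L/π)²). (Direct route, valid since c ≤ 0: Poincaré gives c∫u² ≥ c(L/π)²∫(u')², so a(u,u) ≥ (1 + c(L/π)²)∫(u')², while ||u||_{H^1}² ≤ (1 + (L/π)²)∫(u')²; dividing yields the same α.) With (π/L)² = π^2/4 and c = -1, the largest admissible constant is α = ((π/L)² + c)/((π/L)² + 1).
Simplifying, α = (-4 + π^2)/(4 + π^2).


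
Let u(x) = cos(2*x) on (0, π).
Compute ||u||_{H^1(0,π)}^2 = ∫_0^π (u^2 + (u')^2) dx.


||u||_{H^1(0,π)}^2 = 5*π/2

u'(x) = -2*sin(2*x).
Expand u² and (u')² and integrate term by term on (0, π), using: for integers n ≥ 1, ∫_0^π sin²(nx) dx = ∫_0^π cos²(nx) dx = π/2; for n ≠ n', ∫_0^π sin(nx)sin(n'x) dx = ∫_0^π cos(nx)cos(n'x) dx = 0; and by product-to-sum, ∫_0^π sin(nx)cos(n'x) dx = ½∫_0^π [sin((n+n')x) + sin((n−n')x)] dx, which is 0 when n+n' is even and 2n/(n²−n'²) when n+n' is odd (it need not vanish on (0, π)).
  u² squared terms: (1)²·∫cos(2x)² dx = 1·π/2 = π/2.
  So ∫_0^π u² dx = π/2.
  (u')² squared terms: (-2)²·∫sin(2x)² dx = 4·π/2 = 2*π.
  So ∫_0^π (u')² dx = 2*π.
||u||_{H^1}^2 = (π/2) + (2*π) = 5*π/2.


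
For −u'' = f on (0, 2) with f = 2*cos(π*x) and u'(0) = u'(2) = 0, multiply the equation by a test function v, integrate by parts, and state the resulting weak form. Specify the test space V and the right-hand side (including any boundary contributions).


V = H^1(0, 2) (no boundary constraint on v; u is determined up to an additive constant); weak form: ∫_0^2 u'v' dx = ∫_0^2 (2*cos(π*x)) v dx for all v ∈ V.

Multiply both sides by a test function v and integrate from 0 to 2:
  ∫_0^2 −u''(x) v(x) dx = ∫_0^2 f(x) v(x) dx.
Integrate the LHS by parts once:
  ∫_0^2 −u'' v dx = −[u'(x) v(x)]_0^2 + ∫_0^2 u'(x) v'(x) dx.
Thus ∫_0^2 u'(x) v'(x) dx = ∫_0^2 f(x) v(x) dx + [u'(x) v(x)]_0^2.
Choose V so that boundary terms are either known or forced to vanish.
u has homogeneous Neumann: u'(0) = u'(2) = 0. So [u' v]_0^2 = 0·v(2) − 0·v(0) = 0 for any v; take V = H^1(0, 2).
Weak formulation: find u (satisfying any essential BC) such that ∫_0^2 u'(x) v'(x) dx = ∫_0^2 f v dx for all v ∈ V (homogeneous Neumann, so boundary terms vanish).
Substituting f(x) = 2*cos(π*x), the right-hand side is ∫_0^2 (2*cos(π*x)) v dx.
Compatibility check (pure Neumann): taking v ≡ 1 ∈ V gives 0 = ∫_0^2 f dx + (0) − (0), i.e. ∫_0^2 f dx must equal u'(0) − u'(2) = 0. Indeed ∫_0^2 (2*cos(π*x)) dx = 0, so the data are compatible. The solution is then unique only up to an additive constant (fix it e.g. by requiring ∫_0^2 u dx = 0).


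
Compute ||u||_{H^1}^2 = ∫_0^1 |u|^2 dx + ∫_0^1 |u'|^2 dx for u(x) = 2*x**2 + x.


||u||_{H^1}^2 = 187/15

The H^1 norm (squared) on an interval (0, L) is
  ||u||_{H^1}^2 = ∫_0^L u(x)^2 dx + ∫_0^L u'(x)^2 dx.
Compute u'(x) = 4*x + 1.
Then u(x)^2 = 4*x**4 + 4*x**3 + x**2 and u'(x)^2 = 16*x**2 + 8*x + 1.
Integrate each monomial from 0 to 1 using ∫_0^1 c·x^n dx = c·1^(n+1)/(n+1):
  ∫_0^1 u(x)^2 dx = ∫_0^1 (4*x^4 + 4*x^3 + x^2) dx. Term by term:
    ∫_0^1 4*x^4 dx = 4/5;  ∫_0^1 4*x^3 dx = 1;  ∫_0^1 x^2 dx = 1/3.
  Sum: 4/5 + 1 + 1/3 = 32/15.
  ∫_0^1 u'(x)^2 dx = ∫_0^1 (16*x^2 + 8*x + 1) dx. Term by term:
    ∫_0^1 16*x^2 dx = 16/3;  ∫_0^1 8*x dx = 4;  ∫_0^1 1 dx = 1.
  Sum: 16/3 + 4 + 1 = 31/3.
Adding: ||u||_{H^1}^2 = 32/15 + 31/3 = 187/15.


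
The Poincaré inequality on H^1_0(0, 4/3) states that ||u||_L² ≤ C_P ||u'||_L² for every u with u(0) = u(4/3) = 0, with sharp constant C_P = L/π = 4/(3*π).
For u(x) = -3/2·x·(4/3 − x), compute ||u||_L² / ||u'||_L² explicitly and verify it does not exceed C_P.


||u||_L² / ||u'||_L² = 2*sqrt(10)/15 < C_P = 4/(3*π).

u(x) = -3/2·x·(4/3 − x), so u'(x) = 3*x - 2.
u(x) = -3/2·x·(4/3 − x) vanishes at x = 0 and x = 4/3, so u ∈ H^1_0(0, 4/3). Differentiate via the product rule and integrate the resulting polynomials term by term.
  ∫_0^4/3 u² dx = ∫_0^4/3 (9*x^4/4 - 6*x^3 + 4*x^2) dx. Term by term:
    ∫_0^4/3 9*x^4/4 dx = 256/135;  ∫_0^4/3 -6*x^3 dx = -128/27;  ∫_0^4/3 4*x^2 dx = 256/81.
  Sum: 256/135 − 128/27 + 256/81 = 128/405.
  ∫_0^4/3 (u')² dx = ∫_0^4/3 (9*x^2 - 12*x + 4) dx. Term by term:
    ∫_0^4/3 9*x^2 dx = 64/9;  ∫_0^4/3 -12*x dx = -32/3;  ∫_0^4/3 4 dx = 16/3.
  Sum: 64/9 − 32/3 + 16/3 = 16/9.
∫_0^4/3 u² dx = 128/405, so ||u||_L² = 8*sqrt(10)/45.
∫_0^4/3 (u')² dx = 16/9, so ||u'||_L² = 4/3.
Ratio ||u||_L² / ||u'||_L² = 2*sqrt(10)/15.
Sharp Poincaré constant on H^1_0(0, 4/3) is C_P = L/π = 4/(3*π), achieved by sin(3*π/4·x).
A polynomial bump cannot attain the sharp Poincaré constant (only the first sine eigenfunction does), so the ratio is strictly less than C_P, consistent with ||u||_L² ≤ C_P ||u'||_L².


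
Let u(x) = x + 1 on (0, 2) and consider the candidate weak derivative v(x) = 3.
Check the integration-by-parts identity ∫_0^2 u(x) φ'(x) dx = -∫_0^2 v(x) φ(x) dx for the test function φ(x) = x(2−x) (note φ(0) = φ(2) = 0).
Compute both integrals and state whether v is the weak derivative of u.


LHS = -4/3, RHS = -4. No, v is not the weak derivative of u.

u(x) = x + 1, classical derivative u'(x) = 1.
φ(x) = x(2−x), so φ'(x) = 2 - 2*x.
Note φ(0) = φ(2) = 0, so the boundary term u·φ vanishes.
LHS = ∫_0^2 u(x) φ'(x) dx = ∫_0^2 (2 - 2*x^2) dx. Term by term:
  ∫_0^2 -2*x^2 dx = -16/3;  ∫_0^2 2 dx = 4.
Sum: -16/3 + 4 = -4/3.
So LHS = -4/3.
∫_0^2 v(x) φ(x) dx = ∫_0^2 (-3*x^2 + 6*x) dx. Term by term:
  ∫_0^2 -3*x^2 dx = -8;  ∫_0^2 6*x dx = 12.
Sum: -8 + 12 = 4.
So RHS = -∫_0^2 v(x) φ(x) dx = -4.
LHS − RHS = 8/3 ≠ 0, so the identity fails.
(For a valid weak derivative the identity must hold for EVERY test function, in particular this one. The failure shows v is NOT the weak derivative of u.)
Correct weak derivative would be u'(x) = 1.


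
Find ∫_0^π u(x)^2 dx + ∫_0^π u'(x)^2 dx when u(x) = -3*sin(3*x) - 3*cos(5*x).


||u||_{H^1(0,π)}^2 = 162*π

u'(x) = 15*sin(5*x) - 9*cos(3*x).
Expand u² and (u')² and integrate term by term on (0, π), using: for integers n ≥ 1, ∫_0^π sin²(nx) dx = ∫_0^π cos²(nx) dx = π/2; for n ≠ n', ∫_0^π sin(nx)sin(n'x) dx = ∫_0^π cos(nx)cos(n'x) dx = 0; and by product-to-sum, ∫_0^π sin(nx)cos(n'x) dx = ½∫_0^π [sin((n+n')x) + sin((n−n')x)] dx, which is 0 when n+n' is even and 2n/(n²−n'²) when n+n' is odd (it need not vanish on (0, π)).
  u² squared terms: (-3)²·∫cos(5x)² dx = 9·π/2 = 9*π/2;  (-3)²·∫sin(3x)² dx = 9·π/2 = 9*π/2.
  u² cross terms: 2·(-3)·(-3)·∫cos(5x)·sin(3x) dx = 18·(0) = 0.
  So ∫_0^π u² dx = 9*π/2 + 9*π/2 + 0 = 9*π.
  (u')² squared terms: (-9)²·∫cos(3x)² dx = 81·π/2 = 81*π/2;  (15)²·∫sin(5x)² dx = 225·π/2 = 225*π/2.
  (u')² cross terms: 2·(-9)·(15)·∫cos(3x)·sin(5x) dx = -270·(0) = 0.
  So ∫_0^π (u')² dx = 81*π/2 + 225*π/2 + 0 = 153*π.
||u||_{H^1}^2 = (9*π) + (153*π) = 162*π.


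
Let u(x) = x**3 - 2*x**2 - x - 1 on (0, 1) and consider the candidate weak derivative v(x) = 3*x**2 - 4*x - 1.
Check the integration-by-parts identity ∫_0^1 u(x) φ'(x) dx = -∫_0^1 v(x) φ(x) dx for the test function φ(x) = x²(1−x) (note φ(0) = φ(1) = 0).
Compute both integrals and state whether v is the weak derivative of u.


LHS = 11/60, RHS = 11/60. Yes, v = u' weakly.

u(x) = x**3 - 2*x**2 - x - 1, classical derivative u'(x) = 3*x**2 - 4*x - 1.
φ(x) = x²(1−x), so φ'(x) = x*(2 - 3*x).
Note φ(0) = φ(1) = 0, so the boundary term u·φ vanishes.
LHS = ∫_0^1 u(x) φ'(x) dx = ∫_0^1 (-3*x^5 + 8*x^4 - x^3 + x^2 - 2*x) dx. Term by term:
  ∫_0^1 -3*x^5 dx = -1/2;  ∫_0^1 8*x^4 dx = 8/5;  ∫_0^1 -x^3 dx = -1/4;
  ∫_0^1 x^2 dx = 1/3;  ∫_0^1 -2*x dx = -1.
Sum: -1/2 + 8/5 − 1/4 + 1/3 − 1 = 11/60.
So LHS = 11/60.
∫_0^1 v(x) φ(x) dx = ∫_0^1 (-3*x^5 + 7*x^4 - 3*x^3 - x^2) dx. Term by term:
  ∫_0^1 -3*x^5 dx = -1/2;  ∫_0^1 7*x^4 dx = 7/5;  ∫_0^1 -3*x^3 dx = -3/4;
  ∫_0^1 -x^2 dx = -1/3.
Sum: -1/2 + 7/5 − 3/4 − 1/3 = -11/60.
So RHS = -∫_0^1 v(x) φ(x) dx = 11/60.
LHS = RHS, so the identity holds for this test φ.
Moreover u is smooth here and v(x) = u'(x) = 3*x**2 - 4*x - 1 pointwise, so the identity holds for every test function. Hence v is the weak derivative of u.


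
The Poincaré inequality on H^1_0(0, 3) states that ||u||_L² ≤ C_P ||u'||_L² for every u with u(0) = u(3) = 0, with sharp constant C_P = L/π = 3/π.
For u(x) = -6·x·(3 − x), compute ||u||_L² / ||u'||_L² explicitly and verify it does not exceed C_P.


||u||_L² / ||u'||_L² = 3*sqrt(10)/10 < C_P = 3/π.

u(x) = -6·x·(3 − x), so u'(x) = 12*x - 18.
u(x) = -6·x·(3 − x) vanishes at x = 0 and x = 3, so u ∈ H^1_0(0, 3). Differentiate via the product rule and integrate the resulting polynomials term by term.
  ∫_0^3 u² dx = ∫_0^3 (36*x^4 - 216*x^3 + 324*x^2) dx. Term by term:
    ∫_0^3 36*x^4 dx = 8748/5;  ∫_0^3 -216*x^3 dx = -4374;  ∫_0^3 324*x^2 dx = 2916.
  Sum: 8748/5 − 4374 + 2916 = 1458/5.
  ∫_0^3 (u')² dx = ∫_0^3 (144*x^2 - 432*x + 324) dx. Term by term:
    ∫_0^3 144*x^2 dx = 1296;  ∫_0^3 -432*x dx = -1944;  ∫_0^3 324 dx = 972.
  Sum: 1296 − 1944 + 972 = 324.
∫_0^3 u² dx = 1458/5, so ||u||_L² = 27*sqrt(10)/5.
∫_0^3 (u')² dx = 324, so ||u'||_L² = 18.
Ratio ||u||_L² / ||u'||_L² = 3*sqrt(10)/10.
Sharp Poincaré constant on H^1_0(0, 3) is C_P = L/π = 3/π, achieved by sin(π/3·x).
A polynomial bump cannot attain the sharp Poincaré constant (only the first sine eigenfunction does), so the ratio is strictly less than C_P, consistent with ||u||_L² ≤ C_P ||u'||_L².


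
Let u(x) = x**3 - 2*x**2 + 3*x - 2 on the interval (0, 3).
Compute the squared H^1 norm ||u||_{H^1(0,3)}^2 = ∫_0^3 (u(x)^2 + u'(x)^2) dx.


||u||_{H^1}^2 = 9654/35

The H^1 norm (squared) on an interval (0, L) is
  ||u||_{H^1}^2 = ∫_0^L u(x)^2 dx + ∫_0^L u'(x)^2 dx.
Compute u'(x) = 3*x**2 - 4*x + 3.
Then u(x)^2 = x**6 - 4*x**5 + 10*x**4 - 16*x**3 + 17*x**2 - 12*x + 4 and u'(x)^2 = 9*x**4 - 24*x**3 + 34*x**2 - 24*x + 9.
Integrate each monomial from 0 to 3 using ∫_0^3 c·x^n dx = c·3^(n+1)/(n+1):
  ∫_0^3 u(x)^2 dx = ∫_0^3 (x^6 - 4*x^5 + 10*x^4 - 16*x^3 + 17*x^2 - 12*x + 4) dx. Term by term:
    ∫_0^3 x^6 dx = 2187/7;  ∫_0^3 -4*x^5 dx = -486;  ∫_0^3 10*x^4 dx = 486;
    ∫_0^3 -16*x^3 dx = -324;  ∫_0^3 17*x^2 dx = 153;  ∫_0^3 -12*x dx = -54;
    ∫_0^3 4 dx = 12.
  Sum: 2187/7 − 486 + 486 − 324 + 153 − 54 + 12 = 696/7.
  ∫_0^3 u'(x)^2 dx = ∫_0^3 (9*x^4 - 24*x^3 + 34*x^2 - 24*x + 9) dx. Term by term:
    ∫_0^3 9*x^4 dx = 2187/5;  ∫_0^3 -24*x^3 dx = -486;  ∫_0^3 34*x^2 dx = 306;
    ∫_0^3 -24*x dx = -108;  ∫_0^3 9 dx = 27.
  Sum: 2187/5 − 486 + 306 − 108 + 27 = 882/5.
Adding: ||u||_{H^1}^2 = 696/7 + 882/5 = 9654/35.


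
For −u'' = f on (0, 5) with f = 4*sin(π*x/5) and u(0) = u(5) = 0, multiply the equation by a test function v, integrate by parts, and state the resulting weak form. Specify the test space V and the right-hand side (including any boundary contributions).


V = H^1_0(0, 5) (so v(0) = v(5) = 0); weak form: ∫_0^5 u'v' dx = ∫_0^5 (4*sin(π*x/5)) v dx for all v ∈ V.

Multiply both sides by a test function v and integrate from 0 to 5:
  ∫_0^5 −u''(x) v(x) dx = ∫_0^5 f(x) v(x) dx.
Integrate the LHS by parts once:
  ∫_0^5 −u'' v dx = −[u'(x) v(x)]_0^5 + ∫_0^5 u'(x) v'(x) dx.
Thus ∫_0^5 u'(x) v'(x) dx = ∫_0^5 f(x) v(x) dx + [u'(x) v(x)]_0^5.
Choose V so that boundary terms are either known or forced to vanish.
u is Dirichlet: u(0) = u(5) = 0. Let V = H^1_0(0, 5); then v(0) = v(5) = 0, and [u' v]_0^5 = 0.
Weak formulation: find u (satisfying any essential BC) such that ∫_0^5 u'(x) v'(x) dx = ∫_0^5 f v dx for all v ∈ V.
Substituting f(x) = 4*sin(π*x/5), the right-hand side is ∫_0^5 (4*sin(π*x/5)) v dx.


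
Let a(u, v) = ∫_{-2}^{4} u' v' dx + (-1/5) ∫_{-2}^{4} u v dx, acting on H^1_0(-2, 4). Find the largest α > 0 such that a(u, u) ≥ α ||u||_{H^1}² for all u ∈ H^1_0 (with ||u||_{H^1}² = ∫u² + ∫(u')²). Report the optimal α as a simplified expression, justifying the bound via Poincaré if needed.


α = (-36/5 + π^2)/(π^2 + 36)

Coercivity of a(·,·) on H^1_0(-2, 4) means a(u, u) ≥ α ||u||_{H^1}² for every u ∈ H^1_0.
The interval has length L = 6, and Poincaré/coercivity depend only on L. Here a(u, u) = ∫(u')² + (-1/5)·∫u².
Here c = -1/5 < 0 with |c| < (π/L)² = π^2/36, so coercivity still holds. The condition a(u,u) ≥ α||u||_{H^1}² reads (1−α)∫(u')² ≥ (α−c)∫u². Any admissible α is ≤ 1 (rapidly oscillating u have ∫u²/∫(u')² → 0), and α = 1 would force 0 ≥ (1−c)∫u², impossible since c < 1; so 1−α > 0. By the sharp Poincaré inequality on H^1_0 of an interval of length L, ∫(u')² ≥ (π/L)²∫u² with equality for the first sine mode sin(π(x−x₀)/L) (x₀ the left endpoint), so the inequality holds for all u iff (1−α)(π/L)² ≥ α − c, i.e. α ≤ ((π/L)² + c)/((π/L)² + 1) = (1 + c(L/π)²)/(1 + (L/π)²). (Direct route, valid since c ≤ 0: Poincaré gives c∫u² ≥ c(L/π)²∫(u')², so a(u,u) ≥ (1 + c(L/π)²)∫(u')², while ||u||_{H^1}² ≤ (1 + (L/π)²)∫(u')²; dividing yields the same α.) With (π/L)² = π^2/36 and c = -1/5, the largest admissible constant is α = ((π/L)² + c)/((π/L)² + 1).
Simplifying, α = (-36/5 + π^2)/(π^2 + 36).


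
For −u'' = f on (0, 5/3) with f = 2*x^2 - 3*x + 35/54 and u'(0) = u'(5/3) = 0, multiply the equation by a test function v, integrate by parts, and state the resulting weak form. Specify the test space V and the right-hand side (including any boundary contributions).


V = H^1(0, 5/3) (no boundary constraint on v; u is determined up to an additive constant); weak form: ∫_0^5/3 u'v' dx = ∫_0^5/3 (2*x^2 - 3*x + 35/54) v dx for all v ∈ V.

Multiply both sides by a test function v and integrate from 0 to 5/3:
  ∫_0^5/3 −u''(x) v(x) dx = ∫_0^5/3 f(x) v(x) dx.
Integrate the LHS by parts once:
  ∫_0^5/3 −u'' v dx = −[u'(x) v(x)]_0^5/3 + ∫_0^5/3 u'(x) v'(x) dx.
Thus ∫_0^5/3 u'(x) v'(x) dx = ∫_0^5/3 f(x) v(x) dx + [u'(x) v(x)]_0^5/3.
Choose V so that boundary terms are either known or forced to vanish.
u has homogeneous Neumann: u'(0) = u'(5/3) = 0. So [u' v]_0^5/3 = 0·v(5/3) − 0·v(0) = 0 for any v; take V = H^1(0, 5/3).
Weak formulation: find u (satisfying any essential BC) such that ∫_0^5/3 u'(x) v'(x) dx = ∫_0^5/3 f v dx for all v ∈ V (homogeneous Neumann, so boundary terms vanish).
Substituting f(x) = 2*x^2 - 3*x + 35/54, the right-hand side is ∫_0^5/3 (2*x^2 - 3*x + 35/54) v dx.
Compatibility check (pure Neumann): taking v ≡ 1 ∈ V gives 0 = ∫_0^5/3 f dx + (0) − (0), i.e. ∫_0^5/3 f dx must equal u'(0) − u'(5/3) = 0. Indeed ∫_0^5/3 (2*x^2 - 3*x + 35/54) dx = 0, so the data are compatible. The solution is then unique only up to an additive constant (fix it e.g. by requiring ∫_0^5/3 u dx = 0).


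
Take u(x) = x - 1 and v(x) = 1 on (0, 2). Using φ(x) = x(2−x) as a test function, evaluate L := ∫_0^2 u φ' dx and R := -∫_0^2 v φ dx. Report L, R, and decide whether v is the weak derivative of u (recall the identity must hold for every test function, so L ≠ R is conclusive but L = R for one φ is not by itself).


LHS = -4/3, RHS = -4/3. Yes, v = u' weakly.

u(x) = x - 1, classical derivative u'(x) = 1.
φ(x) = x(2−x), so φ'(x) = 2 - 2*x.
Note φ(0) = φ(2) = 0, so the boundary term u·φ vanishes.
LHS = ∫_0^2 u(x) φ'(x) dx = ∫_0^2 (-2*x^2 + 4*x - 2) dx. Term by term:
  ∫_0^2 -2*x^2 dx = -16/3;  ∫_0^2 4*x dx = 8;  ∫_0^2 -2 dx = -4.
Sum: -16/3 + 8 − 4 = -4/3.
So LHS = -4/3.
∫_0^2 v(x) φ(x) dx = ∫_0^2 (-x^2 + 2*x) dx. Term by term:
  ∫_0^2 -x^2 dx = -8/3;  ∫_0^2 2*x dx = 4.
Sum: -8/3 + 4 = 4/3.
So RHS = -∫_0^2 v(x) φ(x) dx = -4/3.
LHS = RHS, so the identity holds for this test φ.
Moreover u is smooth here and v(x) = u'(x) = 1 pointwise, so the identity holds for every test function. Hence v is the weak derivative of u.


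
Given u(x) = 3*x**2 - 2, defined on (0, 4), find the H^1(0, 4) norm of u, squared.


||u||_{H^1}^2 = 11856/5

The H^1 norm (squared) on an interval (0, L) is
  ||u||_{H^1}^2 = ∫_0^L u(x)^2 dx + ∫_0^L u'(x)^2 dx.
Compute u'(x) = 6*x.
Then u(x)^2 = 9*x**4 - 12*x**2 + 4 and u'(x)^2 = 36*x**2.
Integrate each monomial from 0 to 4 using ∫_0^4 c·x^n dx = c·4^(n+1)/(n+1):
  ∫_0^4 u(x)^2 dx = ∫_0^4 (9*x^4 - 12*x^2 + 4) dx. Term by term:
    ∫_0^4 9*x^4 dx = 9216/5;  ∫_0^4 -12*x^2 dx = -256;  ∫_0^4 4 dx = 16.
  Sum: 9216/5 − 256 + 16 = 8016/5.
  ∫_0^4 u'(x)^2 dx = ∫_0^4 (36*x^2) dx. Term by term:
    ∫_0^4 36*x^2 dx = 768.
Adding: ||u||_{H^1}^2 = 8016/5 + 768 = 11856/5.


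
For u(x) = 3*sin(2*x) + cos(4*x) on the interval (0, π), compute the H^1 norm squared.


||u||_{H^1(0,π)}^2 = 31*π

u'(x) = -4*sin(4*x) + 6*cos(2*x).
Expand u² and (u')² and integrate term by term on (0, π), using: for integers n ≥ 1, ∫_0^π sin²(nx) dx = ∫_0^π cos²(nx) dx = π/2; for n ≠ n', ∫_0^π sin(nx)sin(n'x) dx = ∫_0^π cos(nx)cos(n'x) dx = 0; and by product-to-sum, ∫_0^π sin(nx)cos(n'x) dx = ½∫_0^π [sin((n+n')x) + sin((n−n')x)] dx, which is 0 when n+n' is even and 2n/(n²−n'²) when n+n' is odd (it need not vanish on (0, π)).
  u² squared terms: (3)²·∫sin(2x)² dx = 9·π/2 = 9*π/2;  (1)²·∫cos(4x)² dx = 1·π/2 = π/2.
  u² cross terms: 2·(3)·(1)·∫sin(2x)·cos(4x) dx = 6·(0) = 0.
  So ∫_0^π u² dx = 9*π/2 + π/2 + 0 = 5*π.
  (u')² squared terms: (-4)²·∫sin(4x)² dx = 16·π/2 = 8*π;  (6)²·∫cos(2x)² dx = 36·π/2 = 18*π.
  (u')² cross terms: 2·(-4)·(6)·∫sin(4x)·cos(2x) dx = -48·(0) = 0.
  So ∫_0^π (u')² dx = 8*π + 18*π + 0 = 26*π.
||u||_{H^1}^2 = (5*π) + (26*π) = 31*π.


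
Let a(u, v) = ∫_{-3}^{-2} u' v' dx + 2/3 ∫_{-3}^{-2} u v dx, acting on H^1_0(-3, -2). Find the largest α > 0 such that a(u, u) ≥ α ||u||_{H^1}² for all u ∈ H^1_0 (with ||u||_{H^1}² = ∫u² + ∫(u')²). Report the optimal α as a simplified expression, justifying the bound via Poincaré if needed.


α = (2/3 + π^2)/(1 + π^2)

Coercivity of a(·,·) on H^1_0(-3, -2) means a(u, u) ≥ α ||u||_{H^1}² for every u ∈ H^1_0.
The interval has length L = 1, and Poincaré/coercivity depend only on L. Here a(u, u) = ∫(u')² + (2/3)·∫u².
Here 0 < c = 2/3 < 1. The condition a(u,u) ≥ α||u||_{H^1}² reads (1−α)∫(u')² ≥ (α−c)∫u². Any admissible α is ≤ 1 (rapidly oscillating u have ∫u²/∫(u')² → 0), and α = 1 would force 0 ≥ (1−c)∫u², impossible since c < 1; so 1−α > 0. By the sharp Poincaré inequality on H^1_0 of an interval of length L, ∫(u')² ≥ (π/L)²∫u² with equality for the first sine mode sin(π(x−x₀)/L) (x₀ the left endpoint), so the inequality holds for all u iff (1−α)(π/L)² ≥ α − c, i.e. α ≤ ((π/L)² + c)/((π/L)² + 1) = (1 + c(L/π)²)/(1 + (L/π)²). With (π/L)² = π^2 and c = 2/3, the largest admissible constant is α = ((π/L)² + c)/((π/L)² + 1).
Simplifying, α = (2/3 + π^2)/(1 + π^2).


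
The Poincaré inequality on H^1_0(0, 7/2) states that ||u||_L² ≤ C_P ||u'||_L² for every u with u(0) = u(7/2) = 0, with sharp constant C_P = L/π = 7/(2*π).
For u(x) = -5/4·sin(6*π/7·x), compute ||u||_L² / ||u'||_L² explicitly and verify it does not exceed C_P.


||u||_L² / ||u'||_L² = 7/(6*π) < C_P = 7/(2*π).

u(x) = -5/4·sin(6*π/7·x), so u'(x) = -15*π*cos(6*π*x/7)/14.
Writing u(x) = A·sin(kπx/L) with A = -5/4 and k = 3, use ∫_0^L sin²(kπx/L) dx = L/2 and ∫_0^L cos²(kπx/L) dx = L/2.
u² = 25/16·sin²(6*π/7·x) and (u')² = 225*π^2/196·cos²(6*π/7·x), and each of sin², cos² integrates to L/2 = 7/4 over (0, 7/2).
∫_0^7/2 u² dx = 175/64, so ||u||_L² = 5*sqrt(7)/8.
∫_0^7/2 (u')² dx = 225*π^2/112, so ||u'||_L² = 15*sqrt(7)*π/28.
Ratio ||u||_L² / ||u'||_L² = 7/(6*π).
Sharp Poincaré constant on H^1_0(0, 7/2) is C_P = L/π = 7/(2*π), achieved by sin(2*π/7·x).
This is the k = 3 harmonic; the ratio L/(kπ) is strictly less than C_P = L/π, consistent with the sharp inequality ||u||_L² ≤ C_P ||u'||_L².


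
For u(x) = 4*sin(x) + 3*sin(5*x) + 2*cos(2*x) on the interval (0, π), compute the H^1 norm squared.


||u||_{H^1(0,π)}^2 = -520/21 + 143*π

u'(x) = -4*sin(2*x) + 4*cos(x) + 15*cos(5*x).
Expand u² and (u')² and integrate term by term on (0, π), using: for integers n ≥ 1, ∫_0^π sin²(nx) dx = ∫_0^π cos²(nx) dx = π/2; for n ≠ n', ∫_0^π sin(nx)sin(n'x) dx = ∫_0^π cos(nx)cos(n'x) dx = 0; and by product-to-sum, ∫_0^π sin(nx)cos(n'x) dx = ½∫_0^π [sin((n+n')x) + sin((n−n')x)] dx, which is 0 when n+n' is even and 2n/(n²−n'²) when n+n' is odd (it need not vanish on (0, π)).
  u² squared terms: (2)²·∫cos(2x)² dx = 4·π/2 = 2*π;  (3)²·∫sin(5x)² dx = 9·π/2 = 9*π/2;  (4)²·∫sin(x)² dx = 16·π/2 = 8*π.
  u² cross terms: 2·(2)·(3)·∫cos(2x)·sin(5x) dx = 12·(10/21) = 40/7;  2·(2)·(4)·∫cos(2x)·sin(x) dx = 16·(-2/3) = -32/3;  2·(3)·(4)·∫sin(5x)·sin(x) dx = 24·(0) = 0.
  So ∫_0^π u² dx = 2*π + 9*π/2 + 8*π + 40/7 − 32/3 + 0 = -104/21 + 29*π/2.
  (u')² squared terms: (-4)²·∫sin(2x)² dx = 16·π/2 = 8*π;  (4)²·∫cos(x)² dx = 16·π/2 = 8*π;  (15)²·∫cos(5x)² dx = 225·π/2 = 225*π/2.
  (u')² cross terms: 2·(-4)·(4)·∫sin(2x)·cos(x) dx = -32·(4/3) = -128/3;  2·(-4)·(15)·∫sin(2x)·cos(5x) dx = -120·(-4/21) = 160/7;  2·(4)·(15)·∫cos(x)·cos(5x) dx = 120·(0) = 0.
  So ∫_0^π (u')² dx = 8*π + 8*π + 225*π/2 − 128/3 + 160/7 + 0 = -416/21 + 257*π/2.
||u||_{H^1}^2 = (-104/21 + 29*π/2) + (-416/21 + 257*π/2) = -520/21 + 143*π.


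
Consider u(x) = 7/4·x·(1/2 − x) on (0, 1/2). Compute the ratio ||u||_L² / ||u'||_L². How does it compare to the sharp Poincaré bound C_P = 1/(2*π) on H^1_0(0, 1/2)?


||u||_L² / ||u'||_L² = sqrt(10)/20 < C_P = 1/(2*π).

u(x) = 7/4·x·(1/2 − x), so u'(x) = 7/8 - 7*x/2.
u(x) = 7/4·x·(1/2 − x) vanishes at x = 0 and x = 1/2, so u ∈ H^1_0(0, 1/2). Differentiate via the product rule and integrate the resulting polynomials term by term.
  ∫_0^1/2 u² dx = ∫_0^1/2 (49*x^4/16 - 49*x^3/16 + 49*x^2/64) dx. Term by term:
    ∫_0^1/2 49*x^4/16 dx = 49/2560;  ∫_0^1/2 -49*x^3/16 dx = -49/1024;  ∫_0^1/2 49*x^2/64 dx = 49/1536.
  Sum: 49/2560 − 49/1024 + 49/1536 = 49/15360.
  ∫_0^1/2 (u')² dx = ∫_0^1/2 (49*x^2/4 - 49*x/8 + 49/64) dx. Term by term:
    ∫_0^1/2 49*x^2/4 dx = 49/96;  ∫_0^1/2 -49*x/8 dx = -49/64;  ∫_0^1/2 49/64 dx = 49/128.
  Sum: 49/96 − 49/64 + 49/128 = 49/384.
∫_0^1/2 u² dx = 49/15360, so ||u||_L² = 7*sqrt(15)/480.
∫_0^1/2 (u')² dx = 49/384, so ||u'||_L² = 7*sqrt(6)/48.
Ratio ||u||_L² / ||u'||_L² = sqrt(10)/20.
Sharp Poincaré constant on H^1_0(0, 1/2) is C_P = L/π = 1/(2*π), achieved by sin(2*π·x).
A polynomial bump cannot attain the sharp Poincaré constant (only the first sine eigenfunction does), so the ratio is strictly less than C_P, consistent with ||u||_L² ≤ C_P ||u'||_L².


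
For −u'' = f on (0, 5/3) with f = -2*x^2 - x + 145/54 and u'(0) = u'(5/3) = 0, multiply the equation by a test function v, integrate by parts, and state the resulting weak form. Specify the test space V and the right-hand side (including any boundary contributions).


V = H^1(0, 5/3) (no boundary constraint on v; u is determined up to an additive constant); weak form: ∫_0^5/3 u'v' dx = ∫_0^5/3 (-2*x^2 - x + 145/54) v dx for all v ∈ V.

Multiply both sides by a test function v and integrate from 0 to 5/3:
  ∫_0^5/3 −u''(x) v(x) dx = ∫_0^5/3 f(x) v(x) dx.
Integrate the LHS by parts once:
  ∫_0^5/3 −u'' v dx = −[u'(x) v(x)]_0^5/3 + ∫_0^5/3 u'(x) v'(x) dx.
Thus ∫_0^5/3 u'(x) v'(x) dx = ∫_0^5/3 f(x) v(x) dx + [u'(x) v(x)]_0^5/3.
Choose V so that boundary terms are either known or forced to vanish.
u has homogeneous Neumann: u'(0) = u'(5/3) = 0. So [u' v]_0^5/3 = 0·v(5/3) − 0·v(0) = 0 for any v; take V = H^1(0, 5/3).
Weak formulation: find u (satisfying any essential BC) such that ∫_0^5/3 u'(x) v'(x) dx = ∫_0^5/3 f v dx for all v ∈ V (homogeneous Neumann, so boundary terms vanish).
Substituting f(x) = -2*x^2 - x + 145/54, the right-hand side is ∫_0^5/3 (-2*x^2 - x + 145/54) v dx.
Compatibility check (pure Neumann): taking v ≡ 1 ∈ V gives 0 = ∫_0^5/3 f dx + (0) − (0), i.e. ∫_0^5/3 f dx must equal u'(0) − u'(5/3) = 0. Indeed ∫_0^5/3 (-2*x^2 - x + 145/54) dx = 0, so the data are compatible. The solution is then unique only up to an additive constant (fix it e.g. by requiring ∫_0^5/3 u dx = 0).


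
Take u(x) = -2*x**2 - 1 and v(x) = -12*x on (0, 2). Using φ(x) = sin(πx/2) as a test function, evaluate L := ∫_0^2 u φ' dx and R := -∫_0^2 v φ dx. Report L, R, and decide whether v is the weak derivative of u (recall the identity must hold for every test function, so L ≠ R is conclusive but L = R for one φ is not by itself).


LHS = 16/π, RHS = 48/π. No, v is not the weak derivative of u.

u(x) = -2*x**2 - 1, classical derivative u'(x) = -4*x.
φ(x) = sin(πx/2), so φ'(x) = π*cos(π*x/2)/2.
Note φ(0) = φ(2) = 0, so the boundary term u·φ vanishes.
LHS = ∫_0^2 u(x) φ'(x) dx = ∫_0^2 (-π*x^2*cos(π*x/2) - π*cos(π*x/2)/2) dx. Term by term:
  ∫_0^2 -π*cos(π*x/2)/2 dx = 0;  ∫_0^2 -π*x^2*cos(π*x/2) dx = 16/π.
Sum: 0 + 16/π = 16/π.
So LHS = 16/π.
∫_0^2 v(x) φ(x) dx = ∫_0^2 (-12*x*sin(π*x/2)) dx. Term by term:
  ∫_0^2 -12*x*sin(π*x/2) dx = -48/π.
So RHS = -∫_0^2 v(x) φ(x) dx = 48/π.
LHS − RHS = -32/π ≠ 0, so the identity fails.
(For a valid weak derivative the identity must hold for EVERY test function, in particular this one. The failure shows v is NOT the weak derivative of u.)
Correct weak derivative would be u'(x) = -4*x.
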